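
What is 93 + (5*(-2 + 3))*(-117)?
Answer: -492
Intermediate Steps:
93 + (5*(-2 + 3))*(-117) = 93 + (5*1)*(-117) = 93 + 5*(-117) = 93 - 585 = -492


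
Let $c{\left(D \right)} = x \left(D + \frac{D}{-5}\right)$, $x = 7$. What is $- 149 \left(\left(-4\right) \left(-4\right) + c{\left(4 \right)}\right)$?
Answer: $- \frac{28608}{5} \approx -5721.6$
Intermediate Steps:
$c{\left(D \right)} = \frac{28 D}{5}$ ($c{\left(D \right)} = 7 \left(D + \frac{D}{-5}\right) = 7 \left(D + D \left(- \frac{1}{5}\right)\right) = 7 \left(D - \frac{D}{5}\right) = 7 \frac{4 D}{5} = \frac{28 D}{5}$)
$- 149 \left(\left(-4\right) \left(-4\right) + c{\left(4 \right)}\right) = - 149 \left(\left(-4\right) \left(-4\right) + \frac{28}{5} \cdot 4\right) = - 149 \left(16 + \frac{112}{5}\right) = \left(-149\right) \frac{192}{5} = - \frac{28608}{5}$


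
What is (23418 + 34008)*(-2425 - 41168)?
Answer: -2503371618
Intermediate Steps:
(23418 + 34008)*(-2425 - 41168) = 57426*(-43593) = -2503371618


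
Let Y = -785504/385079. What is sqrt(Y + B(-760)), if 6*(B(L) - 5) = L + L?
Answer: I*sqrt(334141173851979)/1155237 ≈ 15.823*I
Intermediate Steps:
Y = -785504/385079 (Y = -785504*1/385079 = -785504/385079 ≈ -2.0399)
B(L) = 5 + L/3 (B(L) = 5 + (L + L)/6 = 5 + (2*L)/6 = 5 + L/3)
sqrt(Y + B(-760)) = sqrt(-785504/385079 + (5 + (1/3)*(-760))) = sqrt(-785504/385079 + (5 - 760/3)) = sqrt(-785504/385079 - 745/3) = sqrt(-289240367/1155237) = I*sqrt(334141173851979)/1155237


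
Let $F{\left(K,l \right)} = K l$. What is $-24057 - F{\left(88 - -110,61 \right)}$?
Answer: $-36135$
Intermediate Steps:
$-24057 - F{\left(88 - -110,61 \right)} = -24057 - \left(88 - -110\right) 61 = -24057 - \left(88 + 110\right) 61 = -24057 - 198 \cdot 61 = -24057 - 12078 = -36135$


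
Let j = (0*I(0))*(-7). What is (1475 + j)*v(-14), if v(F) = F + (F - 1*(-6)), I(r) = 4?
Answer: -32450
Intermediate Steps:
j = 0 (j = (0*4)*(-7) = 0*(-7) = 0)
v(F) = 6 + 2*F (v(F) = F + (F + 6) = F + (6 + F) = 6 + 2*F)
(1475 + j)*v(-14) = (1475 + 0)*(6 + 2*(-14)) = 1475*(6 - 28) = 1475*(-22) = -32450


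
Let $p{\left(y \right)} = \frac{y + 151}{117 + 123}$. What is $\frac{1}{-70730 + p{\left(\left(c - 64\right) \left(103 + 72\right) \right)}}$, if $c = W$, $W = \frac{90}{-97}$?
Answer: $- \frac{7760}{549227301} \approx -1.4129 \cdot 10^{-5}$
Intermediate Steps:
$W = - \frac{90}{97}$ ($W = 90 \left(- \frac{1}{97}\right) = - \frac{90}{97} \approx -0.92784$)
$c = - \frac{90}{97} \approx -0.92784$
$p{\left(y \right)} = \frac{151}{240} + \frac{y}{240}$ ($p{\left(y \right)} = \frac{151 + y}{240} = \left(151 + y\right) \frac{1}{240} = \frac{151}{240} + \frac{y}{240}$)
$\frac{1}{-70730 + p{\left(\left(c - 64\right) \left(103 + 72\right) \right)}} = \frac{1}{-70730 + \left(\frac{151}{240} + \frac{\left(- \frac{90}{97} - 64\right) \left(103 + 72\right)}{240}\right)} = \frac{1}{-70730 + \left(\frac{151}{240} + \frac{\left(- \frac{6298}{97}\right) 175}{240}\right)} = \frac{1}{-70730 + \left(\frac{151}{240} + \frac{1}{240} \left(- \frac{1102150}{97}\right)\right)} = \frac{1}{-70730 + \left(\frac{151}{240} - \frac{110215}{2328}\right)} = \frac{1}{-70730 - \frac{362501}{7760}} = \frac{1}{- \frac{549227301}{7760}} = - \frac{7760}{549227301}$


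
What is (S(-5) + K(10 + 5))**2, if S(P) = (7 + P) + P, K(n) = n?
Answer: 144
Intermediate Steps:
S(P) = 7 + 2*P
(S(-5) + K(10 + 5))**2 = ((7 + 2*(-5)) + (10 + 5))**2 = ((7 - 10) + 15)**2 = (-3 + 15)**2 = 12**2 = 144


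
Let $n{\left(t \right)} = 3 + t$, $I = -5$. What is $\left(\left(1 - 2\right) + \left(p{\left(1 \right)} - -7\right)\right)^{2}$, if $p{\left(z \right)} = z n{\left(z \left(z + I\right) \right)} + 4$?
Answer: $81$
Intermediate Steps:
$p{\left(z \right)} = 4 + z \left(3 + z \left(-5 + z\right)\right)$ ($p{\left(z \right)} = z \left(3 + z \left(z - 5\right)\right) + 4 = z \left(3 + z \left(-5 + z\right)\right) + 4 = 4 + z \left(3 + z \left(-5 + z\right)\right)$)
$\left(\left(1 - 2\right) + \left(p{\left(1 \right)} - -7\right)\right)^{2} = \left(\left(1 - 2\right) + \left(\left(4 + 1 \left(3 + 1 \left(-5 + 1\right)\right)\right) - -7\right)\right)^{2} = \left(\left(1 - 2\right) + \left(\left(4 + 1 \left(3 + 1 \left(-4\right)\right)\right) + 7\right)\right)^{2} = \left(-1 + \left(\left(4 + 1 \left(3 - 4\right)\right) + 7\right)\right)^{2} = \left(-1 + \left(\left(4 + 1 \left(-1\right)\right) + 7\right)\right)^{2} = \left(-1 + \left(\left(4 - 1\right) + 7\right)\right)^{2} = \left(-1 + \left(3 + 7\right)\right)^{2} = \left(-1 + 10\right)^{2} = 9^{2} = 81$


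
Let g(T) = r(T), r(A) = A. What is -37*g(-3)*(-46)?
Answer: -5106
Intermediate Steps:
g(T) = T
-37*g(-3)*(-46) = -37*(-3)*(-46) = 111*(-46) = -5106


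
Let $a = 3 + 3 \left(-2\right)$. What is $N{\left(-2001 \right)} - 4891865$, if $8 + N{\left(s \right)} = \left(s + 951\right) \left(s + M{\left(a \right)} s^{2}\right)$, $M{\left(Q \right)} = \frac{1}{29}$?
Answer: $-147763273$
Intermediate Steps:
$a = -3$ ($a = 3 - 6 = -3$)
$M{\left(Q \right)} = \frac{1}{29}$
$N{\left(s \right)} = -8 + \left(951 + s\right) \left(s + \frac{s^{2}}{29}\right)$ ($N{\left(s \right)} = -8 + \left(s + 951\right) \left(s + \frac{s^{2}}{29}\right) = -8 + \left(951 + s\right) \left(s + \frac{s^{2}}{29}\right)$)
$N{\left(-2001 \right)} - 4891865 = \left(-8 + 951 \left(-2001\right) + \frac{\left(-2001\right)^{3}}{29} + \frac{980 \left(-2001\right)^{2}}{29}\right) - 4891865 = \left(-8 - 1902951 + \frac{1}{29} \left(-8012006001\right) + \frac{980}{29} \cdot 4004001\right) - 4891865 = \left(-8 - 1902951 - 276276069 + 135307620\right) - 4891865 = -142871408 - 4891865 = -147763273$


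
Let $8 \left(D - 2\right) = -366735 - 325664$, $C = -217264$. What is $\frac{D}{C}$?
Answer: $\frac{692383}{1738112} \approx 0.39835$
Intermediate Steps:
$D = - \frac{692383}{8}$ ($D = 2 + \frac{-366735 - 325664}{8} = 2 + \frac{1}{8} \left(-692399\right) = 2 - \frac{692399}{8} = - \frac{692383}{8} \approx -86548.0$)
$\frac{D}{C} = - \frac{692383}{8 \left(-217264\right)} = \left(- \frac{692383}{8}\right) \left(- \frac{1}{217264}\right) = \frac{692383}{1738112}$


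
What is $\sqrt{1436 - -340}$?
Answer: $4 \sqrt{111} \approx 42.143$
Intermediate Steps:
$\sqrt{1436 - -340} = \sqrt{1436 + \left(-2146 + 2486\right)} = \sqrt{1436 + 340} = \sqrt{1776} = 4 \sqrt{111}$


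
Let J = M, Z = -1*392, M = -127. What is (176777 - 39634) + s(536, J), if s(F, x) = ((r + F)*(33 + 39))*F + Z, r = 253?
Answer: 30585839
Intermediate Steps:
Z = -392
J = -127
s(F, x) = -392 + F*(18216 + 72*F) (s(F, x) = ((253 + F)*(33 + 39))*F - 392 = ((253 + F)*72)*F - 392 = (18216 + 72*F)*F - 392 = F*(18216 + 72*F) - 392 = -392 + F*(18216 + 72*F))
(176777 - 39634) + s(536, J) = (176777 - 39634) + (-392 + 72*536**2 + 18216*536) = 137143 + (-392 + 72*287296 + 9763776) = 137143 + (-392 + 20685312 + 9763776) = 137143 + 30448696 = 30585839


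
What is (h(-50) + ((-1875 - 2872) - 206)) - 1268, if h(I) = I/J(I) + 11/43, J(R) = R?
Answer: -267449/43 ≈ -6219.7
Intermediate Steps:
h(I) = 54/43 (h(I) = I/I + 11/43 = 1 + 11*(1/43) = 1 + 11/43 = 54/43)
(h(-50) + ((-1875 - 2872) - 206)) - 1268 = (54/43 + ((-1875 - 2872) - 206)) - 1268 = (54/43 + (-4747 - 206)) - 1268 = (54/43 - 4953) - 1268 = -212925/43 - 1268 = -267449/43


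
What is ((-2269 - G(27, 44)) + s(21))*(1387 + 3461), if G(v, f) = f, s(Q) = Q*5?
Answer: -10704384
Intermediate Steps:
s(Q) = 5*Q
((-2269 - G(27, 44)) + s(21))*(1387 + 3461) = ((-2269 - 1*44) + 5*21)*(1387 + 3461) = ((-2269 - 44) + 105)*4848 = (-2313 + 105)*4848 = -2208*4848 = -10704384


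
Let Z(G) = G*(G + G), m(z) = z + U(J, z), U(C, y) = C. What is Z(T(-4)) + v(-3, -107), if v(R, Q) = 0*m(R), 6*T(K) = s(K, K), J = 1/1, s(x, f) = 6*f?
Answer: 32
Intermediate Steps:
J = 1
T(K) = K (T(K) = (6*K)/6 = K)
m(z) = 1 + z (m(z) = z + 1 = 1 + z)
Z(G) = 2*G² (Z(G) = G*(2*G) = 2*G²)
v(R, Q) = 0 (v(R, Q) = 0*(1 + R) = 0)
Z(T(-4)) + v(-3, -107) = 2*(-4)² + 0 = 2*16 + 0 = 32 + 0 = 32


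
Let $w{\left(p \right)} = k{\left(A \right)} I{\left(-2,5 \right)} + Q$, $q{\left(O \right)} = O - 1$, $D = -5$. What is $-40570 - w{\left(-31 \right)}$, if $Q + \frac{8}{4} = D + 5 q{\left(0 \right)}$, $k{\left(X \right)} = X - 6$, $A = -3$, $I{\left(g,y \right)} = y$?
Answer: $-40513$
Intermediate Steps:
$q{\left(O \right)} = -1 + O$
$k{\left(X \right)} = -6 + X$ ($k{\left(X \right)} = X - 6 = -6 + X$)
$Q = -12$ ($Q = -2 - \left(5 - 5 \left(-1 + 0\right)\right) = -2 + \left(-5 + 5 \left(-1\right)\right) = -2 - 10 = -12$)
$w{\left(p \right)} = -57$ ($w{\left(p \right)} = \left(-6 - 3\right) 5 - 12 = \left(-9\right) 5 - 12 = -45 - 12 = -57$)
$-40570 - w{\left(-31 \right)} = -40570 - -57 = -40570 + 57 = -40513$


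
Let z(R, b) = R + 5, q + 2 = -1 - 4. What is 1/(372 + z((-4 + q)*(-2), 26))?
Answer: 1/399 ≈ 0.0025063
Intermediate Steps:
q = -7 (q = -2 + (-1 - 4) = -2 - 5 = -7)
z(R, b) = 5 + R
1/(372 + z((-4 + q)*(-2), 26)) = 1/(372 + (5 + (-4 - 7)*(-2))) = 1/(372 + (5 - 11*(-2))) = 1/(372 + (5 + 22)) = 1/(372 + 27) = 1/399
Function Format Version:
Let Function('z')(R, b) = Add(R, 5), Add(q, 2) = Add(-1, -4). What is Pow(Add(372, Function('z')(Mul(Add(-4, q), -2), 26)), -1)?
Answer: Rational(1, 399) ≈ 0.0025063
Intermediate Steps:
q = -7 (q = Add(-2, Add(-1, -4)) = Add(-2, -5) = -7)
Function('z')(R, b) = Add(5, R)
Pow(Add(372, Function('z')(Mul(Add(-4, q), -2), 26)), -1) = Pow(Add(372, Add(5, Mul(Add(-4, -7), -2))), -1) = Pow(Add(372, Add(5, Mul(-11, -2))), -1) = Pow(Add(372, Add(5, 22)), -1) = Pow(Add(372, 27), -1) = Pow(399, -1) = Rational(1, 399)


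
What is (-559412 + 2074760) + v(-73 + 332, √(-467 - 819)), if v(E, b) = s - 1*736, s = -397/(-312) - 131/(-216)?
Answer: 1063258943/702 ≈ 1.5146e+6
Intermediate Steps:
s = 1319/702 (s = -397*(-1/312) - 131*(-1/216) = 397/312 + 131/216 = 1319/702 ≈ 1.8789)
v(E, b) = -515353/702 (v(E, b) = 1319/702 - 1*736 = 1319/702 - 736 = -515353/702)
(-559412 + 2074760) + v(-73 + 332, √(-467 - 819)) = (-559412 + 2074760) - 515353/702 = 1515348 - 515353/702 = 1063258943/702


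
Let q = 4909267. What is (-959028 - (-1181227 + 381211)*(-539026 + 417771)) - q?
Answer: -97011808375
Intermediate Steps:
(-959028 - (-1181227 + 381211)*(-539026 + 417771)) - q = (-959028 - (-1181227 + 381211)*(-539026 + 417771)) - 1*4909267 = (-959028 - (-800016)*(-121255)) - 4909267 = (-959028 - 1*97005940080) - 4909267 = (-959028 - 97005940080) - 4909267 = -97006899108 - 4909267 = -97011808375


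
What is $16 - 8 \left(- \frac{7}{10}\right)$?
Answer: $\frac{108}{5} \approx 21.6$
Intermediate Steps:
$16 - 8 \left(- \frac{7}{10}\right) = 16 - 8 \left(\left(-7\right) \frac{1}{10}\right) = 16 - - \frac{28}{5} = 16 + \frac{28}{5} = \frac{108}{5}$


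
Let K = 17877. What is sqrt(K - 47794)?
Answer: I*sqrt(29917) ≈ 172.97*I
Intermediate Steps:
sqrt(K - 47794) = sqrt(17877 - 47794) = sqrt(-29917) = I*sqrt(29917)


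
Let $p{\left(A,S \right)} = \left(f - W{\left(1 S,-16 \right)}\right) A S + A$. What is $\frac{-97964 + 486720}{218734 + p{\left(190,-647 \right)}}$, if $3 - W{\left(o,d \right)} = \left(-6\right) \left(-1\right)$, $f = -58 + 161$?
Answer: $- \frac{97189}{3202914} \approx -0.030344$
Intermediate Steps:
$f = 103$
$W{\left(o,d \right)} = -3$ ($W{\left(o,d \right)} = 3 - \left(-6\right) \left(-1\right) = 3 - 6 = -3$)
$p{\left(A,S \right)} = A + 106 A S$ ($p{\left(A,S \right)} = \left(103 - -3\right) A S + A = \left(103 + 3\right) A S + A = 106 A S + A = A + 106 A S$)
$\frac{-97964 + 486720}{218734 + p{\left(190,-647 \right)}} = \frac{-97964 + 486720}{218734 + 190 \left(1 + 106 \left(-647\right)\right)} = \frac{388756}{218734 + 190 \left(1 - 68582\right)} = \frac{388756}{218734 + 190 \left(-68581\right)} = \frac{388756}{218734 - 13030390} = \frac{388756}{-12811656} = 388756 \left(- \frac{1}{12811656}\right) = - \frac{97189}{3202914}$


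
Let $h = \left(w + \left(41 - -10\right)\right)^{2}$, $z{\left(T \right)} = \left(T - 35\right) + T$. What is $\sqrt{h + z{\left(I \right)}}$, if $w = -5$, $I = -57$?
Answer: $\sqrt{1967} \approx 44.351$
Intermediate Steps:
$z{\left(T \right)} = -35 + 2 T$ ($z{\left(T \right)} = \left(-35 + T\right) + T = -35 + 2 T$)
$h = 2116$ ($h = \left(-5 + \left(41 - -10\right)\right)^{2} = \left(-5 + \left(41 + 10\right)\right)^{2} = \left(-5 + 51\right)^{2} = 46^{2} = 2116$)
$\sqrt{h + z{\left(I \right)}} = \sqrt{2116 + \left(-35 + 2 \left(-57\right)\right)} = \sqrt{2116 - 149} = \sqrt{1967}$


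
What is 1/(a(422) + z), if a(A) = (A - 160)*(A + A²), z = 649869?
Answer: 1/47418441 ≈ 2.1089e-8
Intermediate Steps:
a(A) = (-160 + A)*(A + A²)
1/(a(422) + z) = 1/(422*(-160 + 422² - 159*422) + 649869) = 1/(422*(-160 + 178084 - 67098) + 649869) = 1/(422*110826 + 649869) = 1/(46768572 + 649869) = 1/47418441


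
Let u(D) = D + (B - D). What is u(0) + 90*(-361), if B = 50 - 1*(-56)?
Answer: -32384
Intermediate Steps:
B = 106 (B = 50 + 56 = 106)
u(D) = 106 (u(D) = D + (106 - D) = 106)
u(0) + 90*(-361) = 106 + 90*(-361) = 106 - 32490 = -32384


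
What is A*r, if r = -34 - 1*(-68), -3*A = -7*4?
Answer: 952/3 ≈ 317.33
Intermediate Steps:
A = 28/3 (A = -(-7)*4/3 = -⅓*(-28) = 28/3 ≈ 9.3333)
r = 34 (r = -34 + 68 = 34)
A*r = (28/3)*34 = 952/3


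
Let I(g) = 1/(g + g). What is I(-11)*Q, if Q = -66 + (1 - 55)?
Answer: 60/11 ≈ 5.4545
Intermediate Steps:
I(g) = 1/(2*g)
Q = -120 (Q = -66 - 54 = -120)
I(-11)*Q = ((1/2)/(-11))*(-120) = ((1/2)*(-1/11))*(-120) = -1/22*(-120) = 60/11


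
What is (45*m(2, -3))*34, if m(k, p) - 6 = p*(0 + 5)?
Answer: -13770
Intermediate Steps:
m(k, p) = 6 + 5*p (m(k, p) = 6 + p*(0 + 5) = 6 + p*5 = 6 + 5*p)
(45*m(2, -3))*34 = (45*(6 + 5*(-3)))*34 = (45*(6 - 15))*34 = (45*(-9))*34 = -405*34 = -13770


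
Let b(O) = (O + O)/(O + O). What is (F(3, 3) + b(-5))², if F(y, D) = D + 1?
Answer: 25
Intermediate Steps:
F(y, D) = 1 + D
b(O) = 1 (b(O) = (2*O)/((2*O)) = (2*O)*(1/(2*O)) = 1)
(F(3, 3) + b(-5))² = ((1 + 3) + 1)² = (4 + 1)² = 5² = 25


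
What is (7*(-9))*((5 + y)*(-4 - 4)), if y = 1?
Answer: 3024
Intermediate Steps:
(7*(-9))*((5 + y)*(-4 - 4)) = (7*(-9))*((5 + 1)*(-4 - 4)) = -378*(-8) = -63*(-48) = 3024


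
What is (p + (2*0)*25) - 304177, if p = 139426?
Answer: -164751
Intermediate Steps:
(p + (2*0)*25) - 304177 = (139426 + (2*0)*25) - 304177 = (139426 + 0*25) - 304177 = (139426 + 0) - 304177 = 139426 - 304177 = -164751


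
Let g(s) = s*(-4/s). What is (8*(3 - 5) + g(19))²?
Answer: 400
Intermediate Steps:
g(s) = -4
(8*(3 - 5) + g(19))² = (8*(3 - 5) - 4)² = (8*(-2) - 4)² = (-16 - 4)² = (-20)² = 400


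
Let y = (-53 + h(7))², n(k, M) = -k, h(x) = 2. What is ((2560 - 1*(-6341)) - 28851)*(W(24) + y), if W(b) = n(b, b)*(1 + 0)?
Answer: -51411150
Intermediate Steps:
W(b) = -b (W(b) = (-b)*(1 + 0) = -b*1 = -b)
y = 2601 (y = (-53 + 2)² = (-51)² = 2601)
((2560 - 1*(-6341)) - 28851)*(W(24) + y) = ((2560 - 1*(-6341)) - 28851)*(-1*24 + 2601) = ((2560 + 6341) - 28851)*(-24 + 2601) = (8901 - 28851)*2577 = -19950*2577 = -51411150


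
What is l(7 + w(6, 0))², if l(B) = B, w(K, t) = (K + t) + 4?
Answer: 289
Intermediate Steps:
w(K, t) = 4 + K + t
l(7 + w(6, 0))² = (7 + (4 + 6 + 0))² = (7 + 10)² = 17² = 289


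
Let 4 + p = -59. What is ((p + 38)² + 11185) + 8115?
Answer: 19925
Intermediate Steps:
p = -63 (p = -4 - 59 = -63)
((p + 38)² + 11185) + 8115 = ((-63 + 38)² + 11185) + 8115 = ((-25)² + 11185) + 8115 = (625 + 11185) + 8115 = 11810 + 8115 = 19925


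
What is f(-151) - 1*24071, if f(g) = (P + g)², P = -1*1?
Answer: -967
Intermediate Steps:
P = -1
f(g) = (-1 + g)²
f(-151) - 1*24071 = (-1 - 151)² - 1*24071 = (-152)² - 24071 = 23104 - 24071 = -967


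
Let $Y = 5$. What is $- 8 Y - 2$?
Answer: $-42$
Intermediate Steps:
$- 8 Y - 2 = \left(-8\right) 5 - 2 = -40 - 2 = -42$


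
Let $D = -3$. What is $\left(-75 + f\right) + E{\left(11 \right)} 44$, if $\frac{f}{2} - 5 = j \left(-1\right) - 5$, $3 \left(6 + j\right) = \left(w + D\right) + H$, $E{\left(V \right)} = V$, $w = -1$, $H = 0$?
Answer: $\frac{1271}{3} \approx 423.67$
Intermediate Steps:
$j = - \frac{22}{3}$ ($j = -6 + \frac{\left(-1 - 3\right) + 0}{3} = -6 + \frac{-4 + 0}{3} = -6 + \frac{1}{3} \left(-4\right) = -6 - \frac{4}{3} = - \frac{22}{3} \approx -7.3333$)
$f = \frac{44}{3}$ ($f = 10 + 2 \left(\left(- \frac{22}{3}\right) \left(-1\right) - 5\right) = 10 + 2 \left(\frac{22}{3} - 5\right) = 10 + 2 \cdot \frac{7}{3} = 10 + \frac{14}{3} = \frac{44}{3} \approx 14.667$)
$\left(-75 + f\right) + E{\left(11 \right)} 44 = \left(-75 + \frac{44}{3}\right) + 11 \cdot 44 = - \frac{181}{3} + 484 = \frac{1271}{3}$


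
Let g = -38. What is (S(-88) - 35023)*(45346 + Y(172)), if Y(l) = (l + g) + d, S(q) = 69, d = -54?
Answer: -1587820404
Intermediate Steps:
Y(l) = -92 + l (Y(l) = (l - 38) - 54 = (-38 + l) - 54 = -92 + l)
(S(-88) - 35023)*(45346 + Y(172)) = (69 - 35023)*(45346 + (-92 + 172)) = -34954*(45346 + 80) = -34954*45426 = -1587820404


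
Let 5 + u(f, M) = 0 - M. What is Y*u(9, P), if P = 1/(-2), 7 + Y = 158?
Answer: -1359/2 ≈ -679.50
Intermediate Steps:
Y = 151 (Y = -7 + 158 = 151)
P = -½ ≈ -0.50000
u(f, M) = -5 - M (u(f, M) = -5 + (0 - M) = -5 - M)
Y*u(9, P) = 151*(-5 - 1*(-½)) = 151*(-5 + ½) = 151*(-9/2) = -1359/2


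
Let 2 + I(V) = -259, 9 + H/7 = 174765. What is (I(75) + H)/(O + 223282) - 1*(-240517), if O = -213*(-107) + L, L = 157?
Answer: 59223723941/246230 ≈ 2.4052e+5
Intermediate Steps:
H = 1223292 (H = -63 + 7*174765 = -63 + 1223355 = 1223292)
O = 22948 (O = -213*(-107) + 157 = 22791 + 157 = 22948)
I(V) = -261 (I(V) = -2 - 259 = -261)
(I(75) + H)/(O + 223282) - 1*(-240517) = (-261 + 1223292)/(22948 + 223282) - 1*(-240517) = 1223031/246230 + 240517 = 59223723941/246230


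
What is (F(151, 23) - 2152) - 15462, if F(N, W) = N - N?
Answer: -17614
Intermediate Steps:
F(N, W) = 0
(F(151, 23) - 2152) - 15462 = (0 - 2152) - 15462 = -2152 - 15462 = -17614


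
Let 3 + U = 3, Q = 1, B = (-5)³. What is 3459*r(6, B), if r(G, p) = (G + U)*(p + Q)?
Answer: -2573496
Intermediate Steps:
B = -125
U = 0 (U = -3 + 3 = 0)
r(G, p) = G*(1 + p) (r(G, p) = (G + 0)*(p + 1) = G*(1 + p))
3459*r(6, B) = 3459*(6*(1 - 125)) = 3459*(6*(-124)) = 3459*(-744) = -2573496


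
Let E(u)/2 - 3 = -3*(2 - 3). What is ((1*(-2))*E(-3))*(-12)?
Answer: 288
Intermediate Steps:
E(u) = 12 (E(u) = 6 + 2*(-3*(2 - 3)) = 6 + 2*(-3*(-1)) = 6 + 2*3 = 6 + 6 = 12)
((1*(-2))*E(-3))*(-12) = ((1*(-2))*12)*(-12) = -2*12*(-12) = -24*(-12) = 288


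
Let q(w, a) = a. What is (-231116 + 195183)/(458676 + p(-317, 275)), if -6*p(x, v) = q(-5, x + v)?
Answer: -35933/458683 ≈ -0.078339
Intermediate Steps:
p(x, v) = -v/6 - x/6 (p(x, v) = -(x + v)/6 = -(v + x)/6 = -v/6 - x/6)
(-231116 + 195183)/(458676 + p(-317, 275)) = (-231116 + 195183)/(458676 + (-⅙*275 - ⅙*(-317))) = -35933/(458676 + (-275/6 + 317/6)) = -35933/(458676 + 7) = -35933/458683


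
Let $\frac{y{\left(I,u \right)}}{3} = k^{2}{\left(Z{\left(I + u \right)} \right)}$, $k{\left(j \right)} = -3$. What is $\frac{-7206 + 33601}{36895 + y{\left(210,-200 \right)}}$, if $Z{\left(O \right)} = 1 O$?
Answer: $\frac{26395}{36922} \approx 0.71489$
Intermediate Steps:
$Z{\left(O \right)} = O$
$y{\left(I,u \right)} = 27$ ($y{\left(I,u \right)} = 3 \left(-3\right)^{2} = 3 \cdot 9 = 27$)
$\frac{-7206 + 33601}{36895 + y{\left(210,-200 \right)}} = \frac{-7206 + 33601}{36895 + 27} = \frac{26395}{36922}$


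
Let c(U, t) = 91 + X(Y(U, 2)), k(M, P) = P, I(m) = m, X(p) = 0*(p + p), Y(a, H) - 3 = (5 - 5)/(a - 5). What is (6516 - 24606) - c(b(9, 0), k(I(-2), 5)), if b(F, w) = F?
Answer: -18181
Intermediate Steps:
Y(a, H) = 3 (Y(a, H) = 3 + (5 - 5)/(a - 5) = 3 + 0/(-5 + a) = 3 + 0 = 3)
X(p) = 0 (X(p) = 0*(2*p) = 0)
c(U, t) = 91 (c(U, t) = 91 + 0 = 91)
(6516 - 24606) - c(b(9, 0), k(I(-2), 5)) = (6516 - 24606) - 1*91 = -18090 - 91 = -18181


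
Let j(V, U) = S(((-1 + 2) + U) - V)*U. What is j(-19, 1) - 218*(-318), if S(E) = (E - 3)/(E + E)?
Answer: 485271/7 ≈ 69324.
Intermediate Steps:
S(E) = (-3 + E)/(2*E) (S(E) = (-3 + E)/((2*E)) = (-3 + E)*(1/(2*E)) = (-3 + E)/(2*E))
j(V, U) = U*(-2 + U - V)/(2*(1 + U - V)) (j(V, U) = ((-3 + (((-1 + 2) + U) - V))/(2*(((-1 + 2) + U) - V)))*U = ((-3 + ((1 + U) - V))/(2*((1 + U) - V)))*U = ((-3 + (1 + U - V))/(2*(1 + U - V)))*U = ((-2 + U - V)/(2*(1 + U - V)))*U = U*(-2 + U - V)/(2*(1 + U - V)))
j(-19, 1) - 218*(-318) = (1/2)*1*(-2 + 1 - 1*(-19))/(1 + 1 - 1*(-19)) - 218*(-318) = (1/2)*1*(-2 + 1 + 19)/(1 + 1 + 19) + 69324 = (1/2)*1*18/21 + 69324 = (1/2)*1*(1/21)*18 + 69324 = 3/7 + 69324 = 485271/7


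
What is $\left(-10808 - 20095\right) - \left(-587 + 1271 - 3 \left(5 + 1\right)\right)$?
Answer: $-31569$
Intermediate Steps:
$\left(-10808 - 20095\right) - \left(-587 + 1271 - 3 \left(5 + 1\right)\right) = -30903 + \left(587 - \left(1271 - 18\right)\right) = -30903 + \left(587 - 1253\right) = -30903 - 666 = -31569$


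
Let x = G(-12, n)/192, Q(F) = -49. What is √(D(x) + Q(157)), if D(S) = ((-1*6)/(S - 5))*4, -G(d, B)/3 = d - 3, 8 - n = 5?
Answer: I*√4089745/305 ≈ 6.6305*I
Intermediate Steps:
n = 3 (n = 8 - 1*5 = 8 - 5 = 3)
G(d, B) = 9 - 3*d (G(d, B) = -3*(d - 3) = -3*(-3 + d) = 9 - 3*d)
x = 15/64 (x = (9 - 3*(-12))/192 = (9 + 36)*(1/192) = 45*(1/192) = 15/64 ≈ 0.23438)
D(S) = -24/(-5 + S) (D(S) = (-6/(-5 + S))*4 = -6/(-5 + S)*4 = -24/(-5 + S))
√(D(x) + Q(157)) = √(-24/(-5 + 15/64) - 49) = √(-24/(-305/64) - 49) = √(-24*(-64/305) - 49) = √(1536/305 - 49) = √(-13409/305) = I*√4089745/305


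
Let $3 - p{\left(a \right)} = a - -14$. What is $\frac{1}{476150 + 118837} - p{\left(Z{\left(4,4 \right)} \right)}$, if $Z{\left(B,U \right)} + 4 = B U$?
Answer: $\frac{13684702}{594987} \approx 23.0$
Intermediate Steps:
$Z{\left(B,U \right)} = -4 + B U$
$p{\left(a \right)} = -11 - a$ ($p{\left(a \right)} = 3 - \left(a - -14\right) = 3 - \left(a + 14\right) = 3 - \left(14 + a\right) = -11 - a$)
$\frac{1}{476150 + 118837} - p{\left(Z{\left(4,4 \right)} \right)} = \frac{1}{476150 + 118837} - \left(-11 - \left(-4 + 4 \cdot 4\right)\right) = \frac{1}{594987} - \left(-11 - \left(-4 + 16\right)\right) = \frac{1}{594987} - \left(-11 - 12\right) = \frac{1}{594987} - -23 = \frac{1}{594987} + 23 = \frac{13684702}{594987}$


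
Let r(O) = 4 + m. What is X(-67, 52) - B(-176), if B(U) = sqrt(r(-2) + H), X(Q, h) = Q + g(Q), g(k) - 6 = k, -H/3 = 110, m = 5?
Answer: -128 - I*sqrt(321) ≈ -128.0 - 17.916*I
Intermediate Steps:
r(O) = 9 (r(O) = 4 + 5 = 9)
H = -330 (H = -3*110 = -330)
g(k) = 6 + k
X(Q, h) = 6 + 2*Q (X(Q, h) = Q + (6 + Q) = 6 + 2*Q)
B(U) = I*sqrt(321) (B(U) = sqrt(9 - 330) = sqrt(-321) = I*sqrt(321))
X(-67, 52) - B(-176) = (6 + 2*(-67)) - I*sqrt(321) = (6 - 134) - I*sqrt(321) = -128 - I*sqrt(321)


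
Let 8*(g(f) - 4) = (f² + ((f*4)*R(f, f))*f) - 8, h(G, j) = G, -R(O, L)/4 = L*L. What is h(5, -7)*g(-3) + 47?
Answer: -5939/8 ≈ -742.38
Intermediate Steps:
R(O, L) = -4*L² (R(O, L) = -4*L*L = -4*L²)
g(f) = 3 - 2*f⁴ + f²/8 (g(f) = 4 + ((f² + ((f*4)*(-4*f²))*f) - 8)/8 = 4 + ((f² + ((4*f)*(-4*f²))*f) - 8)/8 = 4 + ((f² + (-16*f³)*f) - 8)/8 = 4 + ((f² - 16*f⁴) - 8)/8 = 4 + (-8 + f² - 16*f⁴)/8 = 4 + (-1 - 2*f⁴ + f²/8) = 3 - 2*f⁴ + f²/8)
h(5, -7)*g(-3) + 47 = 5*(3 - 2*(-3)⁴ + (⅛)*(-3)²) + 47 = 5*(3 - 2*81 + (⅛)*9) + 47 = 5*(3 - 162 + 9/8) + 47 = 5*(-1263/8) + 47 = -6315/8 + 47 = -5939/8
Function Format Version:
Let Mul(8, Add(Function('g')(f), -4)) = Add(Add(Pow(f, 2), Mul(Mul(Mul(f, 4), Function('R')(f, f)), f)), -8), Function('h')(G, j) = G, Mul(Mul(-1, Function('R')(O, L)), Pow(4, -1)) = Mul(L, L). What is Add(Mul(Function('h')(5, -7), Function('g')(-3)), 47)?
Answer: Rational(-5939, 8) ≈ -742.38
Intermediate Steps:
Function('R')(O, L) = Mul(-4, Pow(L, 2)) (Function('R')(O, L) = Mul(-4, Mul(L, L)) = Mul(-4, Pow(L, 2)))
Function('g')(f) = Add(3, Mul(-2, Pow(f, 4)), Mul(Rational(1, 8), Pow(f, 2))) (Function('g')(f) = Add(4, Mul(Rational(1, 8), Add(Add(Pow(f, 2), Mul(Mul(Mul(f, 4), Mul(-4, Pow(f, 2))), f)), -8))) = Add(4, Mul(Rational(1, 8), Add(Add(Pow(f, 2), Mul(Mul(Mul(4, f), Mul(-4, Pow(f, 2))), f)), -8))) = Add(4, Mul(Rational(1, 8), Add(Add(Pow(f, 2), Mul(Mul(-16, Pow(f, 3)), f)), -8))) = Add(4, Mul(Rational(1, 8), Add(Add(Pow(f, 2), Mul(-16, Pow(f, 4))), -8))) = Add(4, Mul(Rational(1, 8), Add(-8, Pow(f, 2), Mul(-16, Pow(f, 4))))) = Add(4, Add(-1, Mul(-2, Pow(f, 4)), Mul(Rational(1, 8), Pow(f, 2)))) = Add(3, Mul(-2, Pow(f, 4)), Mul(Rational(1, 8), Pow(f, 2))))
Add(Mul(Function('h')(5, -7), Function('g')(-3)), 47) = Add(Mul(5, Add(3, Mul(-2, Pow(-3, 4)), Mul(Rational(1, 8), Pow(-3, 2)))), 47) = Add(Mul(5, Add(3, Mul(-2, 81), Mul(Rational(1, 8), 9))), 47) = Add(Mul(5, Add(3, -162, Rational(9, 8))), 47) = Add(Mul(5, Rational(-1263, 8)), 47) = Add(Rational(-6315, 8), 47) = Rational(-5939, 8)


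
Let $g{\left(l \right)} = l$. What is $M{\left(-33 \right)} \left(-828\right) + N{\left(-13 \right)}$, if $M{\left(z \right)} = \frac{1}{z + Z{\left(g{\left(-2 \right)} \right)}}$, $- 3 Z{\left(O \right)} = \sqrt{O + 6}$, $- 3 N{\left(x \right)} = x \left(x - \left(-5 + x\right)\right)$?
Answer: $\frac{14017}{303} \approx 46.261$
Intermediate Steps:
$N{\left(x \right)} = - \frac{5 x}{3}$ ($N{\left(x \right)} = - \frac{x \left(x - \left(-5 + x\right)\right)}{3} = - \frac{x 5}{3} = - \frac{5 x}{3}$)
$Z{\left(O \right)} = - \frac{\sqrt{6 + O}}{3}$ ($Z{\left(O \right)} = - \frac{\sqrt{O + 6}}{3} = - \frac{\sqrt{6 + O}}{3}$)
$M{\left(z \right)} = \frac{1}{- \frac{2}{3} + z}$ ($M{\left(z \right)} = \frac{1}{z - \frac{\sqrt{6 - 2}}{3}} = \frac{1}{z - \frac{\sqrt{4}}{3}} = \frac{1}{z - \frac{2}{3}} = \frac{1}{- \frac{2}{3} + z}$)
$M{\left(-33 \right)} \left(-828\right) + N{\left(-13 \right)} = \frac{3}{-2 + 3 \left(-33\right)} \left(-828\right) - - \frac{65}{3} = \frac{3}{-2 - 99} \left(-828\right) + \frac{65}{3} = \frac{3}{-101} \left(-828\right) + \frac{65}{3} = 3 \left(- \frac{1}{101}\right) \left(-828\right) + \frac{65}{3} = \left(- \frac{3}{101}\right) \left(-828\right) + \frac{65}{3} = \frac{2484}{101} + \frac{65}{3} = \frac{14017}{303}$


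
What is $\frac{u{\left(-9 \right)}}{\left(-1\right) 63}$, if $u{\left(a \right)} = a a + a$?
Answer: $- \frac{8}{7} \approx -1.1429$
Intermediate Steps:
$u{\left(a \right)} = a + a^{2}$ ($u{\left(a \right)} = a^{2} + a = a + a^{2}$)
$\frac{u{\left(-9 \right)}}{\left(-1\right) 63} = \frac{\left(-9\right) \left(1 - 9\right)}{\left(-1\right) 63} = \frac{\left(-9\right) \left(-8\right)}{-63} = 72 \left(- \frac{1}{63}\right) = - \frac{8}{7}$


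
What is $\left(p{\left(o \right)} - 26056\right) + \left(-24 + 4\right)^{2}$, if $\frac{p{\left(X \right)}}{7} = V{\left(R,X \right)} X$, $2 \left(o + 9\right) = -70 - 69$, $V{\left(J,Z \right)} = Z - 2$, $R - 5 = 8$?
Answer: $\frac{74315}{4} \approx 18579.0$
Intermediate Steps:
$R = 13$ ($R = 5 + 8 = 13$)
$V{\left(J,Z \right)} = -2 + Z$
$o = - \frac{157}{2}$ ($o = -9 + \frac{-70 - 69}{2} = -9 + \frac{1}{2} \left(-139\right) = -9 - \frac{139}{2} = - \frac{157}{2} \approx -78.5$)
$p{\left(X \right)} = 7 X \left(-2 + X\right)$ ($p{\left(X \right)} = 7 \left(-2 + X\right) X = 7 X \left(-2 + X\right)$)
$\left(p{\left(o \right)} - 26056\right) + \left(-24 + 4\right)^{2} = \left(7 \left(- \frac{157}{2}\right) \left(-2 - \frac{157}{2}\right) - 26056\right) + \left(-24 + 4\right)^{2} = \left(7 \left(- \frac{157}{2}\right) \left(- \frac{161}{2}\right) - 26056\right) + \left(-20\right)^{2} = \left(\frac{176939}{4} - 26056\right) + 400 = \frac{72715}{4} + 400 = \frac{74315}{4}$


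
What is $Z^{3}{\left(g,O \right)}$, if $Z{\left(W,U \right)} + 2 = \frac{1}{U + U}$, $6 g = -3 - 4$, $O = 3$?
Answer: $- \frac{1331}{216} \approx -6.162$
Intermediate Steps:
$g = - \frac{7}{6}$ ($g = \frac{-3 - 4}{6} = \frac{1}{6} \left(-7\right) = - \frac{7}{6} \approx -1.1667$)
$Z{\left(W,U \right)} = -2 + \frac{1}{2 U}$ ($Z{\left(W,U \right)} = -2 + \frac{1}{U + U} = -2 + \frac{1}{2 U}$)
$Z^{3}{\left(g,O \right)} = \left(-2 + \frac{1}{2 \cdot 3}\right)^{3} = \left(-2 + \frac{1}{2} \cdot \frac{1}{3}\right)^{3} = \left(-2 + \frac{1}{6}\right)^{3} = \left(- \frac{11}{6}\right)^{3} = - \frac{1331}{216}$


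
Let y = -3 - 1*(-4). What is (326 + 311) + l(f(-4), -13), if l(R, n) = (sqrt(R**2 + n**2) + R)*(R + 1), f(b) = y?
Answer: 639 + 2*sqrt(170) ≈ 665.08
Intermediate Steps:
y = 1 (y = -3 + 4 = 1)
f(b) = 1
l(R, n) = (1 + R)*(R + sqrt(R**2 + n**2)) (l(R, n) = (R + sqrt(R**2 + n**2))*(1 + R) = (1 + R)*(R + sqrt(R**2 + n**2)))
(326 + 311) + l(f(-4), -13) = (326 + 311) + (1 + 1**2 + sqrt(1**2 + (-13)**2) + 1*sqrt(1**2 + (-13)**2)) = 637 + (1 + 1 + sqrt(1 + 169) + 1*sqrt(1 + 169)) = 637 + (1 + 1 + sqrt(170) + 1*sqrt(170)) = 637 + (1 + 1 + sqrt(170) + sqrt(170)) = 637 + (2 + 2*sqrt(170)) = 639 + 2*sqrt(170)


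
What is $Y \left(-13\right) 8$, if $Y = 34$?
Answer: $-3536$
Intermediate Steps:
$Y \left(-13\right) 8 = 34 \left(-13\right) 8 = \left(-442\right) 8 = -3536$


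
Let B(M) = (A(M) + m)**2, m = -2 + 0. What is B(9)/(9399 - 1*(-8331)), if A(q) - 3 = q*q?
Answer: 3362/8865 ≈ 0.37924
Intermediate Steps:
A(q) = 3 + q**2 (A(q) = 3 + q*q = 3 + q**2)
m = -2
B(M) = (1 + M**2)**2 (B(M) = ((3 + M**2) - 2)**2 = (1 + M**2)**2)
B(9)/(9399 - 1*(-8331)) = (1 + 9**2)**2/(9399 - 1*(-8331)) = (1 + 81)**2/(9399 + 8331) = 82**2/17730 = 6724*(1/17730) = 3362/8865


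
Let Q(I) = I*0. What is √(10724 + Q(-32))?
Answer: 2*√2681 ≈ 103.56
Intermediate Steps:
Q(I) = 0
√(10724 + Q(-32)) = √(10724 + 0) = √10724 = 2*√2681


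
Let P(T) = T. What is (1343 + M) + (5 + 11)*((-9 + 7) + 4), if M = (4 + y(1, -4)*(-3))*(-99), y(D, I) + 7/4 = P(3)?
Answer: 5401/4 ≈ 1350.3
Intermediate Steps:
y(D, I) = 5/4 (y(D, I) = -7/4 + 3 = 5/4)
M = -99/4 (M = (4 + (5/4)*(-3))*(-99) = (4 - 15/4)*(-99) = (¼)*(-99) = -99/4 ≈ -24.750)
(1343 + M) + (5 + 11)*((-9 + 7) + 4) = (1343 - 99/4) + (5 + 11)*((-9 + 7) + 4) = 5273/4 + 16*(-2 + 4) = 5273/4 + 16*2 = 5273/4 + 32 = 5401/4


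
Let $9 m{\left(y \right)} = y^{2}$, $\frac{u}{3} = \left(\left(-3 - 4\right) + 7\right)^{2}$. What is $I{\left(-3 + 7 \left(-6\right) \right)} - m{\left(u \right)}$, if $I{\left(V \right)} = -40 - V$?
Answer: $5$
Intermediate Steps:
$u = 0$ ($u = 3 \left(\left(-3 - 4\right) + 7\right)^{2} = 3 \left(-7 + 7\right)^{2} = 3 \cdot 0^{2} = 3 \cdot 0 = 0$)
$m{\left(y \right)} = \frac{y^{2}}{9}$
$I{\left(-3 + 7 \left(-6\right) \right)} - m{\left(u \right)} = \left(-40 - \left(-3 + 7 \left(-6\right)\right)\right) - \frac{0^{2}}{9} = \left(-40 - \left(-3 - 42\right)\right) - \frac{1}{9} \cdot 0 = \left(-40 - -45\right) - 0 = \left(-40 + 45\right) + 0 = 5 + 0 = 5$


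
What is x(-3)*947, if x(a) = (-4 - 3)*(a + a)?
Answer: 39774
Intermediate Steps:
x(a) = -14*a
x(-3)*947 = -14*(-3)*947 = 42*947 = 39774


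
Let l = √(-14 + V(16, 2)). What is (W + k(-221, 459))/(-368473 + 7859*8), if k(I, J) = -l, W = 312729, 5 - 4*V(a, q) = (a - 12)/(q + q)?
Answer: -104243/101867 + I*√13/305601 ≈ -1.0233 + 1.1798e-5*I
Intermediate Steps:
V(a, q) = 5/4 - (-12 + a)/(8*q) (V(a, q) = 5/4 - (a - 12)/(4*(q + q)) = 5/4 - (-12 + a)/(4*(2*q)) = 5/4 - (-12 + a)*1/(2*q)/4 = 5/4 - (-12 + a)/(8*q))
l = I*√13 (l = √(-14 + (⅛)*(12 - 1*16 + 10*2)/2) = √(-14 + (⅛)*(½)*(12 - 16 + 20)) = √(-14 + (⅛)*(½)*16) = √(-14 + 1) = √(-13) = I*√13 ≈ 3.6056*I)
k(I, J) = -I*√13
(W + k(-221, 459))/(-368473 + 7859*8) = (312729 - I*√13)/(-368473 + 7859*8) = (312729 - I*√13)/(-368473 + 62872) = (312729 - I*√13)/(-305601) = (312729 - I*√13)*(-1/305601) = -104243/101867 + I*√13/305601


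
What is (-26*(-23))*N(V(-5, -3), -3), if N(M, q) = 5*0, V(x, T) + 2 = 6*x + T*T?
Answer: 0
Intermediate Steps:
V(x, T) = -2 + T² + 6*x (V(x, T) = -2 + (6*x + T*T) = -2 + (6*x + T²) = -2 + (T² + 6*x) = -2 + T² + 6*x)
N(M, q) = 0
(-26*(-23))*N(V(-5, -3), -3) = -26*(-23)*0 = 598*0 = 0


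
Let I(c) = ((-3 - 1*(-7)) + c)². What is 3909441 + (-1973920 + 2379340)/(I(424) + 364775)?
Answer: 714071262113/182653 ≈ 3.9094e+6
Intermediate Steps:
I(c) = (4 + c)² (I(c) = ((-3 + 7) + c)² = (4 + c)²)
3909441 + (-1973920 + 2379340)/(I(424) + 364775) = 3909441 + (-1973920 + 2379340)/((4 + 424)² + 364775) = 3909441 + 405420/(428² + 364775) = 3909441 + 405420/(183184 + 364775) = 3909441 + 405420/547959 = 3909441 + 405420*(1/547959) = 3909441 + 135140/182653 = 714071262113/182653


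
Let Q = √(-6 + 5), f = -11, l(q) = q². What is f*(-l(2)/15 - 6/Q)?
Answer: 44/15 - 66*I ≈ 2.9333 - 66.0*I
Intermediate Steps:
Q = I (Q = √(-1) = I ≈ 1.0*I)
f*(-l(2)/15 - 6/Q) = -11*(-1*2²/15 - 6*(-I)) = -11*(-1*4*(1/15) - (-6)*I) = -11*(-4*1/15 + 6*I) = -11*(-4/15 + 6*I) = 44/15 - 66*I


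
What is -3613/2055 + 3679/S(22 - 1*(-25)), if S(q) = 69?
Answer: 2437016/47265 ≈ 51.561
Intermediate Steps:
-3613/2055 + 3679/S(22 - 1*(-25)) = -3613/2055 + 3679/69 = 2437016/47265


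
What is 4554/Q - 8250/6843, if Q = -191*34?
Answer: -14123087/7406407 ≈ -1.9069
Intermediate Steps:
Q = -6494
4554/Q - 8250/6843 = 4554/(-6494) - 8250/6843 = 4554*(-1/6494) - 8250*1/6843 = -2277/3247 - 2750/2281 = -14123087/7406407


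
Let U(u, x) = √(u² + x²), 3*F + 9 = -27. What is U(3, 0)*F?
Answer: -36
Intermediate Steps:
F = -12 (F = -3 + (⅓)*(-27) = -3 - 9 = -12)
U(3, 0)*F = √(3² + 0²)*(-12) = √(9 + 0)*(-12) = √9*(-12) = 3*(-12) = -36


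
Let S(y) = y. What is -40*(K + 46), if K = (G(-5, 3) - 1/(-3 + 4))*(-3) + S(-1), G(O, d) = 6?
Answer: -1200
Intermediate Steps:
K = -16 (K = (6 - 1/(-3 + 4))*(-3) - 1 = (6 - 1/1)*(-3) - 1 = (6 - 1*1)*(-3) - 1 = (6 - 1)*(-3) - 1 = 5*(-3) - 1 = -15 - 1 = -16)
-40*(K + 46) = -40*(-16 + 46) = -40*30 = -1200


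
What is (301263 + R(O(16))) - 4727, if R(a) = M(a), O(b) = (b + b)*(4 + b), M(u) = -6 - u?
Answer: 295890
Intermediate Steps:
O(b) = 2*b*(4 + b) (O(b) = (2*b)*(4 + b) = 2*b*(4 + b))
R(a) = -6 - a
(301263 + R(O(16))) - 4727 = (301263 + (-6 - 2*16*(4 + 16))) - 4727 = (301263 + (-6 - 2*16*20)) - 4727 = (301263 + (-6 - 1*640)) - 4727 = (301263 + (-6 - 640)) - 4727 = (301263 - 646) - 4727 = 300617 - 4727 = 295890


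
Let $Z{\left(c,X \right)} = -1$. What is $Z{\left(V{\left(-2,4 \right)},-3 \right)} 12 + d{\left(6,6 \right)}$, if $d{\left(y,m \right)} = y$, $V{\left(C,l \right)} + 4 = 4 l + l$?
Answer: $-6$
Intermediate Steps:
$V{\left(C,l \right)} = -4 + 5 l$ ($V{\left(C,l \right)} = -4 + \left(4 l + l\right) = -4 + 5 l$)
$Z{\left(V{\left(-2,4 \right)},-3 \right)} 12 + d{\left(6,6 \right)} = \left(-1\right) 12 + 6 = -12 + 6 = -6$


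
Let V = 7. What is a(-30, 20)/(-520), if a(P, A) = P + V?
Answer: 23/520 ≈ 0.044231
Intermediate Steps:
a(P, A) = 7 + P (a(P, A) = P + 7 = 7 + P)
a(-30, 20)/(-520) = (7 - 30)/(-520) = -23*(-1/520) = 23/520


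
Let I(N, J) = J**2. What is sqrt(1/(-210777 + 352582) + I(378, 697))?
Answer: sqrt(9768967046609030)/141805 ≈ 697.00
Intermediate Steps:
sqrt(1/(-210777 + 352582) + I(378, 697)) = sqrt(1/(-210777 + 352582) + 697**2) = sqrt(1/141805 + 485809) = sqrt(68890145246/141805) = sqrt(9768967046609030)/141805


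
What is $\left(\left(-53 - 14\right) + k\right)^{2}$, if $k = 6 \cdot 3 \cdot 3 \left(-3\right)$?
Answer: $52441$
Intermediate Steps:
$k = -162$ ($k = 18 \left(-9\right) = -162$)
$\left(\left(-53 - 14\right) + k\right)^{2} = \left(\left(-53 - 14\right) - 162\right)^{2} = \left(-67 - 162\right)^{2} = \left(-229\right)^{2} = 52441$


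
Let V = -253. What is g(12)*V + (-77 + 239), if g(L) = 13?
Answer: -3127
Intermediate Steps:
g(12)*V + (-77 + 239) = 13*(-253) + (-77 + 239) = -3289 + 162 = -3127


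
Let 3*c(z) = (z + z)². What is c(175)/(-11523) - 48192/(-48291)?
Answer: -1416566084/556457193 ≈ -2.5457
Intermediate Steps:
c(z) = 4*z²/3 (c(z) = (z + z)²/3 = (2*z)²/3 = (4*z²)/3 = 4*z²/3)
c(175)/(-11523) - 48192/(-48291) = ((4/3)*175²)/(-11523) - 48192/(-48291) = ((4/3)*30625)*(-1/11523) - 48192*(-1/48291) = (122500/3)*(-1/11523) + 16064/16097 = -122500/34569 + 16064/16097 = -1416566084/556457193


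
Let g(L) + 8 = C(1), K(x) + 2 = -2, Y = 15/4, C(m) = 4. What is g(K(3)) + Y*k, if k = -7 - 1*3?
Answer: -83/2 ≈ -41.500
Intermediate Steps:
Y = 15/4 (Y = 15*(¼) = 15/4 ≈ 3.7500)
K(x) = -4 (K(x) = -2 - 2 = -4)
g(L) = -4 (g(L) = -8 + 4 = -4)
k = -10 (k = -7 - 3 = -10)
g(K(3)) + Y*k = -4 + (15/4)*(-10) = -4 - 75/2 = -83/2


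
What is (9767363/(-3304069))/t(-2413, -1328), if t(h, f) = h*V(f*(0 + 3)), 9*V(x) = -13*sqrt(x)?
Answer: 39651*I*sqrt(249)/46563265268 ≈ 1.3437e-5*I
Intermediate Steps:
V(x) = -13*sqrt(x)/9 (V(x) = (-13*sqrt(x))/9 = -13*sqrt(x)/9)
t(h, f) = -13*h*sqrt(3)*sqrt(f)/9 (t(h, f) = h*(-13*sqrt(f)*sqrt(0 + 3)/9) = h*(-13*sqrt(3)*sqrt(f)/9) = -13*h*sqrt(3)*sqrt(f)/9)
(9767363/(-3304069))/t(-2413, -1328) = (9767363/(-3304069))/((-13/9*(-2413)*sqrt(3)*sqrt(-1328))) = (9767363*(-1/3304069))/((-13/9*(-2413)*sqrt(3)*4*I*sqrt(83))) = -13217*(-3*I*sqrt(249)/10414508)/4471 = -(-39651)*I*sqrt(249)/46563265268 = 39651*I*sqrt(249)/46563265268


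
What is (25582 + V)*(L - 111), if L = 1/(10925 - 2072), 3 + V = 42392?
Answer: -22264626074/2951 ≈ -7.5448e+6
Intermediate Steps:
V = 42389 (V = -3 + 42392 = 42389)
L = 1/8853 ≈ 0.00011296
(25582 + V)*(L - 111) = (25582 + 42389)*(1/8853 - 111) = 67971*(-982682/8853) = -22264626074/2951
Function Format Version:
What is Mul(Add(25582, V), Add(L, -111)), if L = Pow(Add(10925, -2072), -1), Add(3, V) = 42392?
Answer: Rational(-22264626074, 2951) ≈ -7.5448e+6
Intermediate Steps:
V = 42389 (V = Add(-3, 42392) = 42389)
L = Rational(1, 8853) (L = Pow(8853, -1) = Rational(1, 8853) ≈ 0.00011296)
Mul(Add(25582, V), Add(L, -111)) = Mul(Add(25582, 42389), Add(Rational(1, 8853), -111)) = Mul(67971, Rational(-982682, 8853)) = Rational(-22264626074, 2951)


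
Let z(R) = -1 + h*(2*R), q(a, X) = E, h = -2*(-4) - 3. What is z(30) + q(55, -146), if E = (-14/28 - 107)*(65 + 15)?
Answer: -8301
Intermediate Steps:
h = 5 (h = 8 - 3 = 5)
E = -8600 (E = (-14*1/28 - 107)*80 = (-1/2 - 107)*80 = -215/2*80 = -8600)
q(a, X) = -8600
z(R) = -1 + 10*R (z(R) = -1 + 5*(2*R) = -1 + 10*R)
z(30) + q(55, -146) = (-1 + 10*30) - 8600 = (-1 + 300) - 8600 = 299 - 8600 = -8301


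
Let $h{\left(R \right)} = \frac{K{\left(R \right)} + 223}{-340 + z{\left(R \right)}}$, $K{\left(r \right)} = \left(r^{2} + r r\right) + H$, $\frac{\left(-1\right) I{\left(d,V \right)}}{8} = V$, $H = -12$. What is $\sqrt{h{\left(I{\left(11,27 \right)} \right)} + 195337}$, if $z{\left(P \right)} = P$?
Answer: $\frac{\sqrt{15083425011}}{278} \approx 441.78$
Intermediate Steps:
$I{\left(d,V \right)} = - 8 V$
$K{\left(r \right)} = -12 + 2 r^{2}$ ($K{\left(r \right)} = \left(r^{2} + r r\right) - 12 = \left(r^{2} + r^{2}\right) - 12 = 2 r^{2} - 12 = -12 + 2 r^{2}$)
$h{\left(R \right)} = \frac{211 + 2 R^{2}}{-340 + R}$ ($h{\left(R \right)} = \frac{\left(-12 + 2 R^{2}\right) + 223}{-340 + R} = \frac{211 + 2 R^{2}}{-340 + R}$)
$\sqrt{h{\left(I{\left(11,27 \right)} \right)} + 195337} = \sqrt{\frac{211 + 2 \left(\left(-8\right) 27\right)^{2}}{-340 - 216} + 195337} = \sqrt{\frac{211 + 2 \left(-216\right)^{2}}{-340 - 216} + 195337} = \sqrt{\frac{211 + 2 \cdot 46656}{-556} + 195337} = \sqrt{- \frac{211 + 93312}{556} + 195337} = \sqrt{\left(- \frac{1}{556}\right) 93523 + 195337} = \sqrt{- \frac{93523}{556} + 195337} = \sqrt{\frac{108513849}{556}} = \frac{\sqrt{15083425011}}{278}$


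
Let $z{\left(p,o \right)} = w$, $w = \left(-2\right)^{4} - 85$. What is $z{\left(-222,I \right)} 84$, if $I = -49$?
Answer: $-5796$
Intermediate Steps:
$w = -69$ ($w = 16 - 85 = -69$)
$z{\left(p,o \right)} = -69$
$z{\left(-222,I \right)} 84 = \left(-69\right) 84 = -5796$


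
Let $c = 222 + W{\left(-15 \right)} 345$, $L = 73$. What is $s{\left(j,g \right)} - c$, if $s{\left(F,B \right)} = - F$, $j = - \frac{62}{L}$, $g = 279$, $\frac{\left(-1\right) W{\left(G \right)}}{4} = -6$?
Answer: $- \frac{620584}{73} \approx -8501.2$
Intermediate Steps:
$W{\left(G \right)} = 24$ ($W{\left(G \right)} = \left(-4\right) \left(-6\right) = 24$)
$j = - \frac{62}{73} \approx -0.84931$
$c = 8502$ ($c = 222 + 24 \cdot 345 = 222 + 8280 = 8502$)
$s{\left(j,g \right)} - c = \left(-1\right) \left(- \frac{62}{73}\right) - 8502 = \frac{62}{73} - 8502 = - \frac{620584}{73}$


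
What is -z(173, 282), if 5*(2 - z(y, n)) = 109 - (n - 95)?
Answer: -88/5 ≈ -17.600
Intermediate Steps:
z(y, n) = -194/5 + n/5 (z(y, n) = 2 - (109 - (n - 95))/5 = 2 - (109 - (-95 + n))/5 = 2 - (109 + (95 - n))/5 = 2 - (204 - n)/5 = 2 + (-204/5 + n/5) = -194/5 + n/5)
-z(173, 282) = -(-194/5 + (1/5)*282) = -(-194/5 + 282/5) = -1*88/5 = -88/5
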